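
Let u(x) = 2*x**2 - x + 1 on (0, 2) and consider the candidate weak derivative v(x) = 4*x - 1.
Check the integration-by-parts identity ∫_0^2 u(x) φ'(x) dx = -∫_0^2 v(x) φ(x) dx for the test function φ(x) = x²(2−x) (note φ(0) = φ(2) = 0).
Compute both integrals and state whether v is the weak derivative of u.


LHS = -76/15, RHS = -76/15. Yes, v = u' weakly.

u(x) = 2*x**2 - x + 1, classical derivative u'(x) = 4*x - 1.
φ(x) = x²(2−x), so φ'(x) = x*(4 - 3*x).
Note φ(0) = φ(2) = 0, so the boundary term u·φ vanishes.
LHS = ∫_0^2 u(x) φ'(x) dx = ∫_0^2 (-6*x^4 + 11*x^3 - 7*x^2 + 4*x) dx. Term by term:
  ∫_0^2 -6*x^4 dx = -192/5;  ∫_0^2 11*x^3 dx = 44;  ∫_0^2 -7*x^2 dx = -56/3;
  ∫_0^2 4*x dx = 8.
Sum: -192/5 + 44 − 56/3 + 8 = -76/15.
So LHS = -76/15.
∫_0^2 v(x) φ(x) dx = ∫_0^2 (-4*x^4 + 9*x^3 - 2*x^2) dx. Term by term:
  ∫_0^2 -4*x^4 dx = -128/5;  ∫_0^2 9*x^3 dx = 36;  ∫_0^2 -2*x^2 dx = -16/3.
Sum: -128/5 + 36 − 16/3 = 76/15.
So RHS = -∫_0^2 v(x) φ(x) dx = -76/15.
LHS = RHS, so the identity holds for this test φ.
Moreover u is smooth here and v(x) = u'(x) = 4*x - 1 pointwise, so the identity holds for every test function. Hence v is the weak derivative of u.


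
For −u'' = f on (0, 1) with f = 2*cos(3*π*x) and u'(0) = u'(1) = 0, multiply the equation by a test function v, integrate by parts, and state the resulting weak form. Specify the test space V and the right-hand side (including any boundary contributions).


V = H^1(0, 1) (no boundary constraint on v; u is determined up to an additive constant); weak form: ∫_0^1 u'v' dx = ∫_0^1 (2*cos(3*π*x)) v dx for all v ∈ V.

Multiply both sides by a test function v and integrate from 0 to 1:
  ∫_0^1 −u''(x) v(x) dx = ∫_0^1 f(x) v(x) dx.
Integrate the LHS by parts once:
  ∫_0^1 −u'' v dx = −[u'(x) v(x)]_0^1 + ∫_0^1 u'(x) v'(x) dx.
Thus ∫_0^1 u'(x) v'(x) dx = ∫_0^1 f(x) v(x) dx + [u'(x) v(x)]_0^1.
Choose V so that boundary terms are either known or forced to vanish.
u has homogeneous Neumann: u'(0) = u'(1) = 0. So [u' v]_0^1 = 0·v(1) − 0·v(0) = 0 for any v; take V = H^1(0, 1).
Weak formulation: find u (satisfying any essential BC) such that ∫_0^1 u'(x) v'(x) dx = ∫_0^1 f v dx for all v ∈ V (homogeneous Neumann, so boundary terms vanish).
Substituting f(x) = 2*cos(3*π*x), the right-hand side is ∫_0^1 (2*cos(3*π*x)) v dx.
Compatibility check (pure Neumann): taking v ≡ 1 ∈ V gives 0 = ∫_0^1 f dx + (0) − (0), i.e. ∫_0^1 f dx must equal u'(0) − u'(1) = 0. Indeed ∫_0^1 (2*cos(3*π*x)) dx = 0, so the data are compatible. The solution is then unique only up to an additive constant (fix it e.g. by requiring ∫_0^1 u dx = 0).


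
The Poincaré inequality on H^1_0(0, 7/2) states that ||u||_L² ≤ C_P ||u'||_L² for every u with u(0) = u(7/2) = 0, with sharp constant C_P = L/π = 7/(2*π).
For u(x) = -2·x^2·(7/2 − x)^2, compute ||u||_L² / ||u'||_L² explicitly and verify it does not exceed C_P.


||u||_L² / ||u'||_L² = 7*sqrt(3)/12 < C_P = 7/(2*π).

u(x) = -2·x^2·(7/2 − x)^2, so u'(x) = x*(-8*x^2 + 42*x - 49).
u(x) = -2·x^2·(7/2 − x)^2 vanishes at x = 0 and x = 7/2, so u ∈ H^1_0(0, 7/2). Differentiate via the product rule and integrate the resulting polynomials term by term.
  ∫_0^7/2 u² dx = ∫_0^7/2 (4*x^8 - 56*x^7 + 294*x^6 - 686*x^5 + 2401*x^4/4) dx. Term by term:
    ∫_0^7/2 4*x^8 dx = 40353607/1152;  ∫_0^7/2 -56*x^7 dx = -40353607/256;  ∫_0^7/2 294*x^6 dx = 17294403/64;
    ∫_0^7/2 -686*x^5 dx = -40353607/192;  ∫_0^7/2 2401*x^4/4 dx = 40353607/640.
  Sum: 40353607/1152 − 40353607/256 + 17294403/64 − 40353607/192 + 40353607/640 = 5764801/11520.
  ∫_0^7/2 (u')² dx = ∫_0^7/2 (64*x^6 - 672*x^5 + 2548*x^4 - 4116*x^3 + 2401*x^2) dx. Term by term:
    ∫_0^7/2 64*x^6 dx = 117649/2;  ∫_0^7/2 -672*x^5 dx = -823543/4;  ∫_0^7/2 2548*x^4 dx = 10706059/40;
    ∫_0^7/2 -4116*x^3 dx = -2470629/16;  ∫_0^7/2 2401*x^2 dx = 823543/24.
  Sum: 117649/2 − 823543/4 + 10706059/40 − 2470629/16 + 823543/24 = 117649/240.
∫_0^7/2 u² dx = 5764801/11520, so ||u||_L² = 2401*sqrt(5)/240.
∫_0^7/2 (u')² dx = 117649/240, so ||u'||_L² = 343*sqrt(15)/60.
Ratio ||u||_L² / ||u'||_L² = 7*sqrt(3)/12.
Sharp Poincaré constant on H^1_0(0, 7/2) is C_P = L/π = 7/(2*π), achieved by sin(2*π/7·x).
A polynomial bump cannot attain the sharp Poincaré constant (only the first sine eigenfunction does), so the ratio is strictly less than C_P, consistent with ||u||_L² ≤ C_P ||u'||_L².


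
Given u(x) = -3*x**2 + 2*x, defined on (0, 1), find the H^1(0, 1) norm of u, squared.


||u||_{H^1}^2 = 62/15

The H^1 norm (squared) on an interval (0, L) is
  ||u||_{H^1}^2 = ∫_0^L u(x)^2 dx + ∫_0^L u'(x)^2 dx.
Compute u'(x) = 2 - 6*x.
Then u(x)^2 = 9*x**4 - 12*x**3 + 4*x**2 and u'(x)^2 = 36*x**2 - 24*x + 4.
Integrate each monomial from 0 to 1 using ∫_0^1 c·x^n dx = c·1^(n+1)/(n+1):
  ∫_0^1 u(x)^2 dx = ∫_0^1 (9*x^4 - 12*x^3 + 4*x^2) dx. Term by term:
    ∫_0^1 9*x^4 dx = 9/5;  ∫_0^1 -12*x^3 dx = -3;  ∫_0^1 4*x^2 dx = 4/3.
  Sum: 9/5 − 3 + 4/3 = 2/15.
  ∫_0^1 u'(x)^2 dx = ∫_0^1 (36*x^2 - 24*x + 4) dx. Term by term:
    ∫_0^1 36*x^2 dx = 12;  ∫_0^1 -24*x dx = -12;  ∫_0^1 4 dx = 4.
  Sum: 12 − 12 + 4 = 4.
Adding: ||u||_{H^1}^2 = 2/15 + 4 = 62/15.


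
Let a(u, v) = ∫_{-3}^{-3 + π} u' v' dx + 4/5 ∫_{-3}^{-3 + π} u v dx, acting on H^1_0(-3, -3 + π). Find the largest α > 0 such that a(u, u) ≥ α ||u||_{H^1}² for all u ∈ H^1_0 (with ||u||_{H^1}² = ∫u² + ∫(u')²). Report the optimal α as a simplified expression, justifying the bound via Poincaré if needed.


α = 9/10

Coercivity of a(·,·) on H^1_0(-3, -3 + π) means a(u, u) ≥ α ||u||_{H^1}² for every u ∈ H^1_0.
The interval has length L = π, and Poincaré/coercivity depend only on L. Here a(u, u) = ∫(u')² + (4/5)·∫u².
Here 0 < c = 4/5 < 1. The condition a(u,u) ≥ α||u||_{H^1}² reads (1−α)∫(u')² ≥ (α−c)∫u². Any admissible α is ≤ 1 (rapidly oscillating u have ∫u²/∫(u')² → 0), and α = 1 would force 0 ≥ (1−c)∫u², impossible since c < 1; so 1−α > 0. By the sharp Poincaré inequality on H^1_0 of an interval of length L, ∫(u')² ≥ (π/L)²∫u² with equality for the first sine mode sin(π(x−x₀)/L) (x₀ the left endpoint), so the inequality holds for all u iff (1−α)(π/L)² ≥ α − c, i.e. α ≤ ((π/L)² + c)/((π/L)² + 1) = (1 + c(L/π)²)/(1 + (L/π)²). With (π/L)² = 1 and c = 4/5, the largest admissible constant is α = ((π/L)² + c)/((π/L)² + 1).
Simplifying, α = 9/10.


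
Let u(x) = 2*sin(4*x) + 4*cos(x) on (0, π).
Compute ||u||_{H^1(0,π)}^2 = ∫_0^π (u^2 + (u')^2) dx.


||u||_{H^1(0,π)}^2 = 256/15 + 50*π

u'(x) = -4*sin(x) + 8*cos(4*x).
Expand u² and (u')² and integrate term by term on (0, π), using: for integers n ≥ 1, ∫_0^π sin²(nx) dx = ∫_0^π cos²(nx) dx = π/2; for n ≠ n', ∫_0^π sin(nx)sin(n'x) dx = ∫_0^π cos(nx)cos(n'x) dx = 0; and by product-to-sum, ∫_0^π sin(nx)cos(n'x) dx = ½∫_0^π [sin((n+n')x) + sin((n−n')x)] dx, which is 0 when n+n' is even and 2n/(n²−n'²) when n+n' is odd (it need not vanish on (0, π)).
  u² squared terms: (2)²·∫sin(4x)² dx = 4·π/2 = 2*π;  (4)²·∫cos(x)² dx = 16·π/2 = 8*π.
  u² cross terms: 2·(2)·(4)·∫sin(4x)·cos(x) dx = 16·(8/15) = 128/15.
  So ∫_0^π u² dx = 2*π + 8*π + 128/15 = 128/15 + 10*π.
  (u')² squared terms: (-4)²·∫sin(x)² dx = 16·π/2 = 8*π;  (8)²·∫cos(4x)² dx = 64·π/2 = 32*π.
  (u')² cross terms: 2·(-4)·(8)·∫sin(x)·cos(4x) dx = -64·(-2/15) = 128/15.
  So ∫_0^π (u')² dx = 8*π + 32*π + 128/15 = 128/15 + 40*π.
||u||_{H^1}^2 = (128/15 + 10*π) + (128/15 + 40*π) = 256/15 + 50*π.


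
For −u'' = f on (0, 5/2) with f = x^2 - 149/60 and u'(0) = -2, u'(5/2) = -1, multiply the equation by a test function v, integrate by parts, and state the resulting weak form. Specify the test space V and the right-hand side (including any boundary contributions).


V = H^1(0, 5/2) (v unrestricted at boundary; u is determined up to an additive constant); weak form: ∫_0^5/2 u'v' dx = ∫_0^5/2 (x^2 - 149/60) v dx − v(5/2) + 2·v(0) for all v ∈ V.

Multiply both sides by a test function v and integrate from 0 to 5/2:
  ∫_0^5/2 −u''(x) v(x) dx = ∫_0^5/2 f(x) v(x) dx.
Integrate the LHS by parts once:
  ∫_0^5/2 −u'' v dx = −[u'(x) v(x)]_0^5/2 + ∫_0^5/2 u'(x) v'(x) dx.
Thus ∫_0^5/2 u'(x) v'(x) dx = ∫_0^5/2 f(x) v(x) dx + [u'(x) v(x)]_0^5/2.
Choose V so that boundary terms are either known or forced to vanish.
u has inhomogeneous Neumann u'(0) = -2, u'(5/2) = -1. [u' v]_0^5/2 = (-1)·v(5/2) − (-2)·v(0) = − v(5/2) + 2·v(0). Take V = H^1(0, 5/2); boundary term becomes part of RHS.
Weak formulation: find u (satisfying any essential BC) such that ∫_0^5/2 u'(x) v'(x) dx = ∫_0^5/2 f v dx − v(5/2) + 2·v(0) for all v ∈ V (Neumann data are natural BCs: they enter the RHS as boundary terms).
Substituting f(x) = x^2 - 149/60, the right-hand side is ∫_0^5/2 (x^2 - 149/60) v dx − v(5/2) + 2·v(0).
Compatibility check (pure Neumann): taking v ≡ 1 ∈ V gives 0 = ∫_0^5/2 f dx + (-1) − (-2), i.e. ∫_0^5/2 f dx must equal u'(0) − u'(5/2) = -1. Indeed ∫_0^5/2 (x^2 - 149/60) dx = -1, so the data are compatible. The solution is then unique only up to an additive constant (fix it e.g. by requiring ∫_0^5/2 u dx = 0).


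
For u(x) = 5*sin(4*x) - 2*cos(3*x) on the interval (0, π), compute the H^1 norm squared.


||u||_{H^1(0,π)}^2 = -1600/7 + 465*π/2

u'(x) = 6*sin(3*x) + 20*cos(4*x).
Expand u² and (u')² and integrate term by term on (0, π), using: for integers n ≥ 1, ∫_0^π sin²(nx) dx = ∫_0^π cos²(nx) dx = π/2; for n ≠ n', ∫_0^π sin(nx)sin(n'x) dx = ∫_0^π cos(nx)cos(n'x) dx = 0; and by product-to-sum, ∫_0^π sin(nx)cos(n'x) dx = ½∫_0^π [sin((n+n')x) + sin((n−n')x)] dx, which is 0 when n+n' is even and 2n/(n²−n'²) when n+n' is odd (it need not vanish on (0, π)).
  u² squared terms: (-2)²·∫cos(3x)² dx = 4·π/2 = 2*π;  (5)²·∫sin(4x)² dx = 25·π/2 = 25*π/2.
  u² cross terms: 2·(-2)·(5)·∫cos(3x)·sin(4x) dx = -20·(8/7) = -160/7.
  So ∫_0^π u² dx = 2*π + 25*π/2 − 160/7 = -160/7 + 29*π/2.
  (u')² squared terms: (6)²·∫sin(3x)² dx = 36·π/2 = 18*π;  (20)²·∫cos(4x)² dx = 400·π/2 = 200*π.
  (u')² cross terms: 2·(6)·(20)·∫sin(3x)·cos(4x) dx = 240·(-6/7) = -1440/7.
  So ∫_0^π (u')² dx = 18*π + 200*π − 1440/7 = -1440/7 + 218*π.
||u||_{H^1}^2 = (-160/7 + 29*π/2) + (-1440/7 + 218*π) = -1600/7 + 465*π/2.


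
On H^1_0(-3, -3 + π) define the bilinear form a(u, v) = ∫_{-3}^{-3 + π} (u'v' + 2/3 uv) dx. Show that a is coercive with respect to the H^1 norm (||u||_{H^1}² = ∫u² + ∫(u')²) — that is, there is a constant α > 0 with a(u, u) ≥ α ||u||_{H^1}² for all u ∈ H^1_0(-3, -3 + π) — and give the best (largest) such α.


α = 5/6

Coercivity of a(·,·) on H^1_0(-3, -3 + π) means a(u, u) ≥ α ||u||_{H^1}² for every u ∈ H^1_0.
The interval has length L = π, and Poincaré/coercivity depend only on L. Here a(u, u) = ∫(u')² + (2/3)·∫u².
Here 0 < c = 2/3 < 1. The condition a(u,u) ≥ α||u||_{H^1}² reads (1−α)∫(u')² ≥ (α−c)∫u². Any admissible α is ≤ 1 (rapidly oscillating u have ∫u²/∫(u')² → 0), and α = 1 would force 0 ≥ (1−c)∫u², impossible since c < 1; so 1−α > 0. By the sharp Poincaré inequality on H^1_0 of an interval of length L, ∫(u')² ≥ (π/L)²∫u² with equality for the first sine mode sin(π(x−x₀)/L) (x₀ the left endpoint), so the inequality holds for all u iff (1−α)(π/L)² ≥ α − c, i.e. α ≤ ((π/L)² + c)/((π/L)² + 1) = (1 + c(L/π)²)/(1 + (L/π)²). With (π/L)² = 1 and c = 2/3, the largest admissible constant is α = ((π/L)² + c)/((π/L)² + 1).
Simplifying, α = 5/6.


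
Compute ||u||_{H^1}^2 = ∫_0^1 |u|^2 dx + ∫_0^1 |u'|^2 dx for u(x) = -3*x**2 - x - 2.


||u||_{H^1}^2 = 979/30

The H^1 norm (squared) on an interval (0, L) is
  ||u||_{H^1}^2 = ∫_0^L u(x)^2 dx + ∫_0^L u'(x)^2 dx.
Compute u'(x) = -6*x - 1.
Then u(x)^2 = 9*x**4 + 6*x**3 + 13*x**2 + 4*x + 4 and u'(x)^2 = 36*x**2 + 12*x + 1.
Integrate each monomial from 0 to 1 using ∫_0^1 c·x^n dx = c·1^(n+1)/(n+1):
  ∫_0^1 u(x)^2 dx = ∫_0^1 (9*x^4 + 6*x^3 + 13*x^2 + 4*x + 4) dx. Term by term:
    ∫_0^1 9*x^4 dx = 9/5;  ∫_0^1 6*x^3 dx = 3/2;  ∫_0^1 13*x^2 dx = 13/3;
    ∫_0^1 4*x dx = 2;  ∫_0^1 4 dx = 4.
  Sum: 9/5 + 3/2 + 13/3 + 2 + 4 = 409/30.
  ∫_0^1 u'(x)^2 dx = ∫_0^1 (36*x^2 + 12*x + 1) dx. Term by term:
    ∫_0^1 36*x^2 dx = 12;  ∫_0^1 12*x dx = 6;  ∫_0^1 1 dx = 1.
  Sum: 12 + 6 + 1 = 19.
Adding: ||u||_{H^1}^2 = 409/30 + 19 = 979/30.


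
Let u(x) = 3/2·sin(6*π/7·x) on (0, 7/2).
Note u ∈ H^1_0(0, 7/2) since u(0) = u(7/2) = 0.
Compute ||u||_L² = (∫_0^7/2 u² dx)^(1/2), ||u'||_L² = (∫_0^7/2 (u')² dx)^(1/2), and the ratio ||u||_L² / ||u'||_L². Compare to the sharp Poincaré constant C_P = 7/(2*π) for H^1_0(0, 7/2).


||u||_L² / ||u'||_L² = 7/(6*π) < C_P = 7/(2*π).

u(x) = 3/2·sin(6*π/7·x), so u'(x) = 9*π*cos(6*π*x/7)/7.
Writing u(x) = A·sin(kπx/L) with A = 3/2 and k = 3, use ∫_0^L sin²(kπx/L) dx = L/2 and ∫_0^L cos²(kπx/L) dx = L/2.
u² = 9/4·sin²(6*π/7·x) and (u')² = 81*π^2/49·cos²(6*π/7·x), and each of sin², cos² integrates to L/2 = 7/4 over (0, 7/2).
∫_0^7/2 u² dx = 63/16, so ||u||_L² = 3*sqrt(7)/4.
∫_0^7/2 (u')² dx = 81*π^2/28, so ||u'||_L² = 9*sqrt(7)*π/14.
Ratio ||u||_L² / ||u'||_L² = 7/(6*π).
Sharp Poincaré constant on H^1_0(0, 7/2) is C_P = L/π = 7/(2*π), achieved by sin(2*π/7·x).
This is the k = 3 harmonic; the ratio L/(kπ) is strictly less than C_P = L/π, consistent with the sharp inequality ||u||_L² ≤ C_P ||u'||_L².


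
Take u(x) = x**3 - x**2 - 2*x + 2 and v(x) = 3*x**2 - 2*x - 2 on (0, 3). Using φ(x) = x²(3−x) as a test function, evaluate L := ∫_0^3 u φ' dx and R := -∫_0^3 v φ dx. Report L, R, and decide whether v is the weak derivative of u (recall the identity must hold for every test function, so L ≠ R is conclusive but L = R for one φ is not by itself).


LHS = -351/10, RHS = -351/10. Yes, v = u' weakly.

u(x) = x**3 - x**2 - 2*x + 2, classical derivative u'(x) = 3*x**2 - 2*x - 2.
φ(x) = x²(3−x), so φ'(x) = 3*x*(2 - x).
Note φ(0) = φ(3) = 0, so the boundary term u·φ vanishes.
LHS = ∫_0^3 u(x) φ'(x) dx = ∫_0^3 (-3*x^5 + 9*x^4 - 18*x^2 + 12*x) dx. Term by term:
  ∫_0^3 -3*x^5 dx = -729/2;  ∫_0^3 9*x^4 dx = 2187/5;  ∫_0^3 -18*x^2 dx = -162;
  ∫_0^3 12*x dx = 54.
Sum: -729/2 + 2187/5 − 162 + 54 = -351/10.
So LHS = -351/10.
∫_0^3 v(x) φ(x) dx = ∫_0^3 (-3*x^5 + 11*x^4 - 4*x^3 - 6*x^2) dx. Term by term:
  ∫_0^3 -3*x^5 dx = -729/2;  ∫_0^3 11*x^4 dx = 2673/5;  ∫_0^3 -4*x^3 dx = -81;
  ∫_0^3 -6*x^2 dx = -54.
Sum: -729/2 + 2673/5 − 81 − 54 = 351/10.
So RHS = -∫_0^3 v(x) φ(x) dx = -351/10.
LHS = RHS, so the identity holds for this test φ.
Moreover u is smooth here and v(x) = u'(x) = 3*x**2 - 2*x - 2 pointwise, so the identity holds for every test function. Hence v is the weak derivative of u.


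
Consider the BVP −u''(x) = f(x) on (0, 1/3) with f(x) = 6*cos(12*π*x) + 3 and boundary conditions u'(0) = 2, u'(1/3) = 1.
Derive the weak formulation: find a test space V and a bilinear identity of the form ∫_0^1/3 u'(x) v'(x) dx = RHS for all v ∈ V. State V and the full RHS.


V = H^1(0, 1/3) (v unrestricted at boundary; u is determined up to an additive constant); weak form: ∫_0^1/3 u'v' dx = ∫_0^1/3 (6*cos(12*π*x) + 3) v dx + v(1/3) − 2·v(0) for all v ∈ V.

Multiply both sides by a test function v and integrate from 0 to 1/3:
  ∫_0^1/3 −u''(x) v(x) dx = ∫_0^1/3 f(x) v(x) dx.
Integrate the LHS by parts once:
  ∫_0^1/3 −u'' v dx = −[u'(x) v(x)]_0^1/3 + ∫_0^1/3 u'(x) v'(x) dx.
Thus ∫_0^1/3 u'(x) v'(x) dx = ∫_0^1/3 f(x) v(x) dx + [u'(x) v(x)]_0^1/3.
Choose V so that boundary terms are either known or forced to vanish.
u has inhomogeneous Neumann u'(0) = 2, u'(1/3) = 1. [u' v]_0^1/3 = (1)·v(1/3) − (2)·v(0) = v(1/3) − 2·v(0). Take V = H^1(0, 1/3); boundary term becomes part of RHS.
Weak formulation: find u (satisfying any essential BC) such that ∫_0^1/3 u'(x) v'(x) dx = ∫_0^1/3 f v dx + v(1/3) − 2·v(0) for all v ∈ V (Neumann data are natural BCs: they enter the RHS as boundary terms).
Substituting f(x) = 6*cos(12*π*x) + 3, the right-hand side is ∫_0^1/3 (6*cos(12*π*x) + 3) v dx + v(1/3) − 2·v(0).
Compatibility check (pure Neumann): taking v ≡ 1 ∈ V gives 0 = ∫_0^1/3 f dx + (1) − (2), i.e. ∫_0^1/3 f dx must equal u'(0) − u'(1/3) = 1. Indeed ∫_0^1/3 (6*cos(12*π*x) + 3) dx = 1, so the data are compatible. The solution is then unique only up to an additive constant (fix it e.g. by requiring ∫_0^1/3 u dx = 0).


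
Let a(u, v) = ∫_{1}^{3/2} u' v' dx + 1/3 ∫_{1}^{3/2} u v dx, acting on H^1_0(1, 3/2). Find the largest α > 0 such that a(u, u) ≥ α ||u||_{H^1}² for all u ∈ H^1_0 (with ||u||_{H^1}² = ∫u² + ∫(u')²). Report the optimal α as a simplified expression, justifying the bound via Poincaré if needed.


α = (1 + 12*π^2)/(3*(1 + 4*π^2))

Coercivity of a(·,·) on H^1_0(1, 3/2) means a(u, u) ≥ α ||u||_{H^1}² for every u ∈ H^1_0.
The interval has length L = 1/2, and Poincaré/coercivity depend only on L. Here a(u, u) = ∫(u')² + (1/3)·∫u².
Here 0 < c = 1/3 < 1. The condition a(u,u) ≥ α||u||_{H^1}² reads (1−α)∫(u')² ≥ (α−c)∫u². Any admissible α is ≤ 1 (rapidly oscillating u have ∫u²/∫(u')² → 0), and α = 1 would force 0 ≥ (1−c)∫u², impossible since c < 1; so 1−α > 0. By the sharp Poincaré inequality on H^1_0 of an interval of length L, ∫(u')² ≥ (π/L)²∫u² with equality for the first sine mode sin(π(x−x₀)/L) (x₀ the left endpoint), so the inequality holds for all u iff (1−α)(π/L)² ≥ α − c, i.e. α ≤ ((π/L)² + c)/((π/L)² + 1) = (1 + c(L/π)²)/(1 + (L/π)²). With (π/L)² = 4*π^2 and c = 1/3, the largest admissible constant is α = ((π/L)² + c)/((π/L)² + 1).
Simplifying, α = (1 + 12*π^2)/(3*(1 + 4*π^2)).


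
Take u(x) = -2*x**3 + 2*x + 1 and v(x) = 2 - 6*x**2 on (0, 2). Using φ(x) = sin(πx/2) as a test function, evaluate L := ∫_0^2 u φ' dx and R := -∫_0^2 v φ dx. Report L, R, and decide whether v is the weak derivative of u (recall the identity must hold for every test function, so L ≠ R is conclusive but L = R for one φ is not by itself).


LHS = -192/π^3 + 40/π, RHS = -192/π^3 + 40/π. Yes, v = u' weakly.

u(x) = -2*x**3 + 2*x + 1, classical derivative u'(x) = 2 - 6*x**2.
φ(x) = sin(πx/2), so φ'(x) = π*cos(π*x/2)/2.
Note φ(0) = φ(2) = 0, so the boundary term u·φ vanishes.
LHS = ∫_0^2 u(x) φ'(x) dx = ∫_0^2 (-π*x^3*cos(π*x/2) + π*x*cos(π*x/2) + π*cos(π*x/2)/2) dx. Term by term:
  ∫_0^2 π*cos(π*x/2)/2 dx = 0;  ∫_0^2 π*x*cos(π*x/2) dx = -8/π;  ∫_0^2 -π*x^3*cos(π*x/2) dx = -192/π^3 + 48/π.
Sum: 0 − 8/π + -192/π^3 + 48/π = -192/π^3 + 40/π.
So LHS = -192/π^3 + 40/π.
∫_0^2 v(x) φ(x) dx = ∫_0^2 (-6*x^2*sin(π*x/2) + 2*sin(π*x/2)) dx. Term by term:
  ∫_0^2 2*sin(π*x/2) dx = 8/π;  ∫_0^2 -6*x^2*sin(π*x/2) dx = -48/π + 192/π^3.
Sum: 8/π + -48/π + 192/π^3 = -40/π + 192/π^3.
So RHS = -∫_0^2 v(x) φ(x) dx = -192/π^3 + 40/π.
LHS = RHS, so the identity holds for this test φ.
Moreover u is smooth here and v(x) = u'(x) = 2 - 6*x**2 pointwise, so the identity holds for every test function. Hence v is the weak derivative of u.


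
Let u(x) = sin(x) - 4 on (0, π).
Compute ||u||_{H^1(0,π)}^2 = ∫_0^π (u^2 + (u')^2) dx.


||u||_{H^1(0,π)}^2 = -16 + 17*π

u'(x) = cos(x).
Expand u² and (u')² and integrate term by term on (0, π), using: for integers n ≥ 1, ∫_0^π sin²(nx) dx = ∫_0^π cos²(nx) dx = π/2; for n ≠ n', ∫_0^π sin(nx)sin(n'x) dx = ∫_0^π cos(nx)cos(n'x) dx = 0; and by product-to-sum, ∫_0^π sin(nx)cos(n'x) dx = ½∫_0^π [sin((n+n')x) + sin((n−n')x)] dx, which is 0 when n+n' is even and 2n/(n²−n'²) when n+n' is odd (it need not vanish on (0, π)). For the constant mode: ∫_0^π 1 dx = π, ∫_0^π cos(nx) dx = 0, ∫_0^π sin(nx) dx = (1−(−1)^n)/n.
  u² squared terms: (-4)²·∫1 dx = 16·π = 16*π;  (1)²·∫sin(x)² dx = 1·π/2 = π/2.
  u² cross terms: 2·(-4)·(1)·∫1·sin(x) dx = -8·(2) = -16.
  So ∫_0^π u² dx = 16*π + π/2 − 16 = -16 + 33*π/2.
  (u')² squared terms: (1)²·∫cos(x)² dx = 1·π/2 = π/2.
  So ∫_0^π (u')² dx = π/2.
||u||_{H^1}^2 = (-16 + 33*π/2) + (π/2) = -16 + 17*π.


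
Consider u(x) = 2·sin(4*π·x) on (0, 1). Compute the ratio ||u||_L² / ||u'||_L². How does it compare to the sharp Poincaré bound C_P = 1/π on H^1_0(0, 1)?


||u||_L² / ||u'||_L² = 1/(4*π) < C_P = 1/π.

u(x) = 2·sin(4*π·x), so u'(x) = 8*π*cos(4*π*x).
Writing u(x) = A·sin(kπx/L) with A = 2 and k = 4, use ∫_0^L sin²(kπx/L) dx = L/2 and ∫_0^L cos²(kπx/L) dx = L/2.
u² = 4·sin²(4*π·x) and (u')² = 64*π^2·cos²(4*π·x), and each of sin², cos² integrates to L/2 = 1/2 over (0, 1).
∫_0^1 u² dx = 2, so ||u||_L² = sqrt(2).
∫_0^1 (u')² dx = 32*π^2, so ||u'||_L² = 4*sqrt(2)*π.
Ratio ||u||_L² / ||u'||_L² = 1/(4*π).
Sharp Poincaré constant on H^1_0(0, 1) is C_P = L/π = 1/π, achieved by sin(π·x).
This is the k = 4 harmonic; the ratio L/(kπ) is strictly less than C_P = L/π, consistent with the sharp inequality ||u||_L² ≤ C_P ||u'||_L².


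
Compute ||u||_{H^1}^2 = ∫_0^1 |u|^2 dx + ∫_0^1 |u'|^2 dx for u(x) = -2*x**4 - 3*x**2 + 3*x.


||u||_{H^1}^2 = 2495/126

The H^1 norm (squared) on an interval (0, L) is
  ||u||_{H^1}^2 = ∫_0^L u(x)^2 dx + ∫_0^L u'(x)^2 dx.
Compute u'(x) = -8*x**3 - 6*x + 3.
Then u(x)^2 = 4*x**8 + 12*x**6 - 12*x**5 + 9*x**4 - 18*x**3 + 9*x**2 and u'(x)^2 = 64*x**6 + 96*x**4 - 48*x**3 + 36*x**2 - 36*x + 9.
Integrate each monomial from 0 to 1 using ∫_0^1 c·x^n dx = c·1^(n+1)/(n+1):
  ∫_0^1 u(x)^2 dx = ∫_0^1 (4*x^8 + 12*x^6 - 12*x^5 + 9*x^4 - 18*x^3 + 9*x^2) dx. Term by term:
    ∫_0^1 4*x^8 dx = 4/9;  ∫_0^1 12*x^6 dx = 12/7;  ∫_0^1 -12*x^5 dx = -2;
    ∫_0^1 9*x^4 dx = 9/5;  ∫_0^1 -18*x^3 dx = -9/2;  ∫_0^1 9*x^2 dx = 3.
  Sum: 4/9 + 12/7 − 2 + 9/5 − 9/2 + 3 = 289/630.
  ∫_0^1 u'(x)^2 dx = ∫_0^1 (64*x^6 + 96*x^4 - 48*x^3 + 36*x^2 - 36*x + 9) dx. Term by term:
    ∫_0^1 64*x^6 dx = 64/7;  ∫_0^1 96*x^4 dx = 96/5;  ∫_0^1 -48*x^3 dx = -12;
    ∫_0^1 36*x^2 dx = 12;  ∫_0^1 -36*x dx = -18;  ∫_0^1 9 dx = 9.
  Sum: 64/7 + 96/5 − 12 + 12 − 18 + 9 = 677/35.
Adding: ||u||_{H^1}^2 = 289/630 + 677/35 = 2495/126.


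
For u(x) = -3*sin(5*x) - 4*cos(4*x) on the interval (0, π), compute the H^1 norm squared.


||u||_{H^1(0,π)}^2 = 1360/3 + 253*π

u'(x) = 16*sin(4*x) - 15*cos(5*x).
Expand u² and (u')² and integrate term by term on (0, π), using: for integers n ≥ 1, ∫_0^π sin²(nx) dx = ∫_0^π cos²(nx) dx = π/2; for n ≠ n', ∫_0^π sin(nx)sin(n'x) dx = ∫_0^π cos(nx)cos(n'x) dx = 0; and by product-to-sum, ∫_0^π sin(nx)cos(n'x) dx = ½∫_0^π [sin((n+n')x) + sin((n−n')x)] dx, which is 0 when n+n' is even and 2n/(n²−n'²) when n+n' is odd (it need not vanish on (0, π)).
  u² squared terms: (-4)²·∫cos(4x)² dx = 16·π/2 = 8*π;  (-3)²·∫sin(5x)² dx = 9·π/2 = 9*π/2.
  u² cross terms: 2·(-4)·(-3)·∫cos(4x)·sin(5x) dx = 24·(10/9) = 80/3.
  So ∫_0^π u² dx = 8*π + 9*π/2 + 80/3 = 80/3 + 25*π/2.
  (u')² squared terms: (-15)²·∫cos(5x)² dx = 225·π/2 = 225*π/2;  (16)²·∫sin(4x)² dx = 256·π/2 = 128*π.
  (u')² cross terms: 2·(-15)·(16)·∫cos(5x)·sin(4x) dx = -480·(-8/9) = 1280/3.
  So ∫_0^π (u')² dx = 225*π/2 + 128*π + 1280/3 = 1280/3 + 481*π/2.
||u||_{H^1}^2 = (80/3 + 25*π/2) + (1280/3 + 481*π/2) = 1360/3 + 253*π.


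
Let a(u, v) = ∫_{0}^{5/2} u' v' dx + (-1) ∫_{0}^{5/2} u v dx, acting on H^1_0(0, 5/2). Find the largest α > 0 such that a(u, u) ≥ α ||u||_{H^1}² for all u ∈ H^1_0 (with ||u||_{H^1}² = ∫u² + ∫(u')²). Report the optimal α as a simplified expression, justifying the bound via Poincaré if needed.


α = (-25 + 4*π^2)/(25 + 4*π^2)

Coercivity of a(·,·) on H^1_0(0, 5/2) means a(u, u) ≥ α ||u||_{H^1}² for every u ∈ H^1_0.
The interval has length L = 5/2, and Poincaré/coercivity depend only on L. Here a(u, u) = ∫(u')² + (-1)·∫u².
Here c = -1 < 0 with |c| < (π/L)² = 4*π^2/25, so coercivity still holds. The condition a(u,u) ≥ α||u||_{H^1}² reads (1−α)∫(u')² ≥ (α−c)∫u². Any admissible α is ≤ 1 (rapidly oscillating u have ∫u²/∫(u')² → 0), and α = 1 would force 0 ≥ (1−c)∫u², impossible since c < 1; so 1−α > 0. By the sharp Poincaré inequality on H^1_0 of an interval of length L, ∫(u')² ≥ (π/L)²∫u² with equality for the first sine mode sin(π(x−x₀)/L) (x₀ the left endpoint), so the inequality holds for all u iff (1−α)(π/L)² ≥ α − c, i.e. α ≤ ((π/L)² + c)/((π/L)² + 1) = (1 + c(L/π)²)/(1 + (L/π)²). (Direct route, valid since c ≤ 0: Poincaré gives c∫u² ≥ c(L/π)²∫(u')², so a(u,u) ≥ (1 + c(L/π)²)∫(u')², while ||u||_{H^1}² ≤ (1 + (L/π)²)∫(u')²; dividing yields the same α.) With (π/L)² = 4*π^2/25 and c = -1, the largest admissible constant is α = ((π/L)² + c)/((π/L)² + 1).
Simplifying, α = (-25 + 4*π^2)/(25 + 4*π^2).


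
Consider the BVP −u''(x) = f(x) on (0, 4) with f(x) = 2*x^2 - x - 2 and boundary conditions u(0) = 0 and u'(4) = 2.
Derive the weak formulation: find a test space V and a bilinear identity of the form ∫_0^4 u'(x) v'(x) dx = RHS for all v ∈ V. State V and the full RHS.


V = {v ∈ H^1(0, 4) : v(0) = 0} (test functions vanish at x = 0 where u is specified); weak form: ∫_0^4 u'v' dx = ∫_0^4 (2*x^2 - x - 2) v dx + 2·v(4) for all v ∈ V.

Multiply both sides by a test function v and integrate from 0 to 4:
  ∫_0^4 −u''(x) v(x) dx = ∫_0^4 f(x) v(x) dx.
Integrate the LHS by parts once:
  ∫_0^4 −u'' v dx = −[u'(x) v(x)]_0^4 + ∫_0^4 u'(x) v'(x) dx.
Thus ∫_0^4 u'(x) v'(x) dx = ∫_0^4 f(x) v(x) dx + [u'(x) v(x)]_0^4.
Choose V so that boundary terms are either known or forced to vanish.
Mixed BC: u(0) = 0 (Dirichlet) and u'(4) = 2 (Neumann). Define V = {v ∈ H^1(0, 4) : v(0) = 0}. Then [u' v]_0^4 = u'(4)·v(4) − u'(0)·0 = 2·v(4).
Weak formulation: find u (satisfying any essential BC) such that ∫_0^4 u'(x) v'(x) dx = ∫_0^4 f v dx + 2·v(4) for all v ∈ V (Dirichlet at 0 absorbed into V; Neumann datum at x = 4 contributes the boundary term).
Substituting f(x) = 2*x^2 - x - 2, the right-hand side is ∫_0^4 (2*x^2 - x - 2) v dx + 2·v(4).


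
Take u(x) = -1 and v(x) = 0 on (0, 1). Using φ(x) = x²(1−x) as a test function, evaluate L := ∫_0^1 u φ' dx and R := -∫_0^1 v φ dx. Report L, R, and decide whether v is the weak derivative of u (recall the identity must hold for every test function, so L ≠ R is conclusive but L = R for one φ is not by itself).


LHS = 0, RHS = 0. Yes, v = u' weakly.

u(x) = -1, classical derivative u'(x) = 0.
φ(x) = x²(1−x), so φ'(x) = x*(2 - 3*x).
Note φ(0) = φ(1) = 0, so the boundary term u·φ vanishes.
LHS = ∫_0^1 u(x) φ'(x) dx = ∫_0^1 (3*x^2 - 2*x) dx. Term by term:
  ∫_0^1 3*x^2 dx = 1;  ∫_0^1 -2*x dx = -1.
Sum: 1 − 1 = 0.
So LHS = 0.
∫_0^1 v(x) φ(x) dx = ∫_0^1 (0) dx. Term by term:
  ∫_0^1 0 dx = 0.
So RHS = -∫_0^1 v(x) φ(x) dx = 0.
LHS = RHS, so the identity holds for this test φ.
Moreover u is smooth here and v(x) = u'(x) = 0 pointwise, so the identity holds for every test function. Hence v is the weak derivative of u.


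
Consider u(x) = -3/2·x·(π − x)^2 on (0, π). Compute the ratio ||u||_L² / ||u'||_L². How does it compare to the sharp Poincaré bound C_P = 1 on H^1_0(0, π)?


||u||_L² / ||u'||_L² = sqrt(14)*π/14 < C_P = 1.

u(x) = -3/2·x·(π − x)^2, so u'(x) = 3*(π - 3*x)*(x - π)/2.
u(x) = -3/2·x·(π − x)^2 vanishes at x = 0 and x = π, so u ∈ H^1_0(0, π). Differentiate via the product rule and integrate the resulting polynomials term by term.
  ∫_0^π u² dx = ∫_0^π (9*x^6/4 - 9*π*x^5 + 27*π^2*x^4/2 - 9*π^3*x^3 + 9*π^4*x^2/4) dx. Term by term:
    ∫_0^π 9*x^6/4 dx = 9*π^7/28;  ∫_0^π -9*π*x^5 dx = -3*π^7/2;  ∫_0^π 27*π^2*x^4/2 dx = 27*π^7/10;
    ∫_0^π -9*π^3*x^3 dx = -9*π^7/4;  ∫_0^π 9*π^4*x^2/4 dx = 3*π^7/4.
  Sum: 9*π^7/28 − 3*π^7/2 + 27*π^7/10 − 9*π^7/4 + 3*π^7/4 = 3*π^7/140.
  ∫_0^π (u')² dx = ∫_0^π (81*x^4/4 - 54*π*x^3 + 99*π^2*x^2/2 - 18*π^3*x + 9*π^4/4) dx. Term by term:
    ∫_0^π 81*x^4/4 dx = 81*π^5/20;  ∫_0^π -54*π*x^3 dx = -27*π^5/2;  ∫_0^π 99*π^2*x^2/2 dx = 33*π^5/2;
    ∫_0^π -18*π^3*x dx = -9*π^5;  ∫_0^π 9*π^4/4 dx = 9*π^5/4.
  Sum: 81*π^5/20 − 27*π^5/2 + 33*π^5/2 − 9*π^5 + 9*π^5/4 = 3*π^5/10.
∫_0^π u² dx = 3*π^7/140, so ||u||_L² = sqrt(105)*π^(7/2)/70.
∫_0^π (u')² dx = 3*π^5/10, so ||u'||_L² = sqrt(30)*π^(5/2)/10.
Ratio ||u||_L² / ||u'||_L² = sqrt(14)*π/14.
Sharp Poincaré constant on H^1_0(0, π) is C_P = L/π = 1, achieved by sin(x).
A polynomial bump cannot attain the sharp Poincaré constant (only the first sine eigenfunction does), so the ratio is strictly less than C_P, consistent with ||u||_L² ≤ C_P ||u'||_L².


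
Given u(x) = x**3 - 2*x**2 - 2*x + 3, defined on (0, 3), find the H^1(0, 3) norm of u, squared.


||u||_{H^1}^2 = 5763/70

The H^1 norm (squared) on an interval (0, L) is
  ||u||_{H^1}^2 = ∫_0^L u(x)^2 dx + ∫_0^L u'(x)^2 dx.
Compute u'(x) = 3*x**2 - 4*x - 2.
Then u(x)^2 = x**6 - 4*x**5 + 14*x**3 - 8*x**2 - 12*x + 9 and u'(x)^2 = 9*x**4 - 24*x**3 + 4*x**2 + 16*x + 4.
Integrate each monomial from 0 to 3 using ∫_0^3 c·x^n dx = c·3^(n+1)/(n+1):
  ∫_0^3 u(x)^2 dx = ∫_0^3 (x^6 - 4*x^5 + 14*x^3 - 8*x^2 - 12*x + 9) dx. Term by term:
    ∫_0^3 x^6 dx = 2187/7;  ∫_0^3 -4*x^5 dx = -486;  ∫_0^3 14*x^3 dx = 567/2;
    ∫_0^3 -8*x^2 dx = -72;  ∫_0^3 -12*x dx = -54;  ∫_0^3 9 dx = 27.
  Sum: 2187/7 − 486 + 567/2 − 72 − 54 + 27 = 153/14.
  ∫_0^3 u'(x)^2 dx = ∫_0^3 (9*x^4 - 24*x^3 + 4*x^2 + 16*x + 4) dx. Term by term:
    ∫_0^3 9*x^4 dx = 2187/5;  ∫_0^3 -24*x^3 dx = -486;  ∫_0^3 4*x^2 dx = 36;
    ∫_0^3 16*x dx = 72;  ∫_0^3 4 dx = 12.
  Sum: 2187/5 − 486 + 36 + 72 + 12 = 357/5.
Adding: ||u||_{H^1}^2 = 153/14 + 357/5 = 5763/70.


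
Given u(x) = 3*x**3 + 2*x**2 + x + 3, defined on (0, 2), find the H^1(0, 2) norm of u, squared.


||u||_{H^1}^2 = 149552/105

The H^1 norm (squared) on an interval (0, L) is
  ||u||_{H^1}^2 = ∫_0^L u(x)^2 dx + ∫_0^L u'(x)^2 dx.
Compute u'(x) = 9*x**2 + 4*x + 1.
Then u(x)^2 = 9*x**6 + 12*x**5 + 10*x**4 + 22*x**3 + 13*x**2 + 6*x + 9 and u'(x)^2 = 81*x**4 + 72*x**3 + 34*x**2 + 8*x + 1.
Integrate each monomial from 0 to 2 using ∫_0^2 c·x^n dx = c·2^(n+1)/(n+1):
  ∫_0^2 u(x)^2 dx = ∫_0^2 (9*x^6 + 12*x^5 + 10*x^4 + 22*x^3 + 13*x^2 + 6*x + 9) dx. Term by term:
    ∫_0^2 9*x^6 dx = 1152/7;  ∫_0^2 12*x^5 dx = 128;  ∫_0^2 10*x^4 dx = 64;
    ∫_0^2 22*x^3 dx = 88;  ∫_0^2 13*x^2 dx = 104/3;  ∫_0^2 6*x dx = 12;
    ∫_0^2 9 dx = 18.
  Sum: 1152/7 + 128 + 64 + 88 + 104/3 + 12 + 18 = 10694/21.
  ∫_0^2 u'(x)^2 dx = ∫_0^2 (81*x^4 + 72*x^3 + 34*x^2 + 8*x + 1) dx. Term by term:
    ∫_0^2 81*x^4 dx = 2592/5;  ∫_0^2 72*x^3 dx = 288;  ∫_0^2 34*x^2 dx = 272/3;
    ∫_0^2 8*x dx = 16;  ∫_0^2 1 dx = 2.
  Sum: 2592/5 + 288 + 272/3 + 16 + 2 = 13726/15.
Adding: ||u||_{H^1}^2 = 10694/21 + 13726/15 = 149552/105.


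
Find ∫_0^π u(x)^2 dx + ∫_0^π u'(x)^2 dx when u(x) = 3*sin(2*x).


||u||_{H^1(0,π)}^2 = 45*π/2

u'(x) = 6*cos(2*x).
Expand u² and (u')² and integrate term by term on (0, π), using: for integers n ≥ 1, ∫_0^π sin²(nx) dx = ∫_0^π cos²(nx) dx = π/2; for n ≠ n', ∫_0^π sin(nx)sin(n'x) dx = ∫_0^π cos(nx)cos(n'x) dx = 0; and by product-to-sum, ∫_0^π sin(nx)cos(n'x) dx = ½∫_0^π [sin((n+n')x) + sin((n−n')x)] dx, which is 0 when n+n' is even and 2n/(n²−n'²) when n+n' is odd (it need not vanish on (0, π)).
  u² squared terms: (3)²·∫sin(2x)² dx = 9·π/2 = 9*π/2.
  So ∫_0^π u² dx = 9*π/2.
  (u')² squared terms: (6)²·∫cos(2x)² dx = 36·π/2 = 18*π.
  So ∫_0^π (u')² dx = 18*π.
||u||_{H^1}^2 = (9*π/2) + (18*π) = 45*π/2.


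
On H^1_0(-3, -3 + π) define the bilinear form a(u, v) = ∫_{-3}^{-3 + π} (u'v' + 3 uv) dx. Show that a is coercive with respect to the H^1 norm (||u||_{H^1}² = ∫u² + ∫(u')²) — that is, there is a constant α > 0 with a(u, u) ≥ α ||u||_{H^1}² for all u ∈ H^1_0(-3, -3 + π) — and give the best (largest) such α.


α = 1

Coercivity of a(·,·) on H^1_0(-3, -3 + π) means a(u, u) ≥ α ||u||_{H^1}² for every u ∈ H^1_0.
The interval has length L = π, and Poincaré/coercivity depend only on L. Here a(u, u) = ∫(u')² + (3)·∫u².
Here c = 3 ≥ 1, so a(u,u) = ∫(u')² + c∫u² ≥ ∫(u')² + ∫u² = ||u||_{H^1}², i.e. α = 1 works. No larger α is possible: a(u,u) ≥ α||u||_{H^1}² means (1−α)∫(u')² ≥ (α−c)∫u², and for the modes u_n = sin(nπ(x−x₀)/L) (x₀ the left endpoint) one has ∫u_n²/∫(u_n')² = (L/(nπ))² → 0, so a(u_n,u_n)/||u_n||_{H^1}² → 1. Hence the optimal constant is α = 1.
Therefore α = 1.


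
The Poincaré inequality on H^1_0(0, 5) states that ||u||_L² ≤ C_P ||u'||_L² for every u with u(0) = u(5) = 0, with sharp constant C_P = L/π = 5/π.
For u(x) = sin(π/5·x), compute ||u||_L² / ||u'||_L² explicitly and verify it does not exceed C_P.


||u||_L² / ||u'||_L² = 5/π = C_P.

u(x) = sin(π/5·x), so u'(x) = π*cos(π*x/5)/5.
Writing u(x) = A·sin(kπx/L) with A = 1 and k = 1, use ∫_0^L sin²(kπx/L) dx = L/2 and ∫_0^L cos²(kπx/L) dx = L/2.
u² = 1·sin²(π/5·x) and (u')² = π^2/25·cos²(π/5·x), and each of sin², cos² integrates to L/2 = 5/2 over (0, 5).
∫_0^5 u² dx = 5/2, so ||u||_L² = sqrt(10)/2.
∫_0^5 (u')² dx = π^2/10, so ||u'||_L² = sqrt(10)*π/10.
Ratio ||u||_L² / ||u'||_L² = 5/π.
Sharp Poincaré constant on H^1_0(0, 5) is C_P = L/π = 5/π, achieved by sin(π/5·x).
This is the k = 1 eigenfunction (up to amplitude), so the ratio equals the sharp Poincaré constant exactly.


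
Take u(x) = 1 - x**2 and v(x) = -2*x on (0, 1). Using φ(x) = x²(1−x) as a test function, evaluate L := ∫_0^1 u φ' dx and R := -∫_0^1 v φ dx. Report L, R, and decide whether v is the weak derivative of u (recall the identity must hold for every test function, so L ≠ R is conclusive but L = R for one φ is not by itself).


LHS = 1/10, RHS = 1/10. Yes, v = u' weakly.

u(x) = 1 - x**2, classical derivative u'(x) = -2*x.
φ(x) = x²(1−x), so φ'(x) = x*(2 - 3*x).
Note φ(0) = φ(1) = 0, so the boundary term u·φ vanishes.
LHS = ∫_0^1 u(x) φ'(x) dx = ∫_0^1 (3*x^4 - 2*x^3 - 3*x^2 + 2*x) dx. Term by term:
  ∫_0^1 3*x^4 dx = 3/5;  ∫_0^1 -2*x^3 dx = -1/2;  ∫_0^1 -3*x^2 dx = -1;
  ∫_0^1 2*x dx = 1.
Sum: 3/5 − 1/2 − 1 + 1 = 1/10.
So LHS = 1/10.
∫_0^1 v(x) φ(x) dx = ∫_0^1 (2*x^4 - 2*x^3) dx. Term by term:
  ∫_0^1 2*x^4 dx = 2/5;  ∫_0^1 -2*x^3 dx = -1/2.
Sum: 2/5 − 1/2 = -1/10.
So RHS = -∫_0^1 v(x) φ(x) dx = 1/10.
LHS = RHS, so the identity holds for this test φ.
Moreover u is smooth here and v(x) = u'(x) = -2*x pointwise, so the identity holds for every test function. Hence v is the weak derivative of u.


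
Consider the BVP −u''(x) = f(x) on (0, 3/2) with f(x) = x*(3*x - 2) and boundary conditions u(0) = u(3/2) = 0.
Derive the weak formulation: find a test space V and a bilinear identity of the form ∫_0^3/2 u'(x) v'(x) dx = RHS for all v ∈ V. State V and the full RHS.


V = H^1_0(0, 3/2) (so v(0) = v(3/2) = 0); weak form: ∫_0^3/2 u'v' dx = ∫_0^3/2 (x*(3*x - 2)) v dx for all v ∈ V.

Multiply both sides by a test function v and integrate from 0 to 3/2:
  ∫_0^3/2 −u''(x) v(x) dx = ∫_0^3/2 f(x) v(x) dx.
Integrate the LHS by parts once:
  ∫_0^3/2 −u'' v dx = −[u'(x) v(x)]_0^3/2 + ∫_0^3/2 u'(x) v'(x) dx.
Thus ∫_0^3/2 u'(x) v'(x) dx = ∫_0^3/2 f(x) v(x) dx + [u'(x) v(x)]_0^3/2.
Choose V so that boundary terms are either known or forced to vanish.
u is Dirichlet: u(0) = u(3/2) = 0. Let V = H^1_0(0, 3/2); then v(0) = v(3/2) = 0, and [u' v]_0^3/2 = 0.
Weak formulation: find u (satisfying any essential BC) such that ∫_0^3/2 u'(x) v'(x) dx = ∫_0^3/2 f v dx for all v ∈ V.
Substituting f(x) = x*(3*x - 2), the right-hand side is ∫_0^3/2 (x*(3*x - 2)) v dx.


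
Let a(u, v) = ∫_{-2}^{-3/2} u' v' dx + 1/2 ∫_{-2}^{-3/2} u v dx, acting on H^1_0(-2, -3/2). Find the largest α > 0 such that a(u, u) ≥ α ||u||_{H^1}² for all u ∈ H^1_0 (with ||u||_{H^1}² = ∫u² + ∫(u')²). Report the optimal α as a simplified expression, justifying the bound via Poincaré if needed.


α = (1 + 8*π^2)/(2*(1 + 4*π^2))

Coercivity of a(·,·) on H^1_0(-2, -3/2) means a(u, u) ≥ α ||u||_{H^1}² for every u ∈ H^1_0.
The interval has length L = 1/2, and Poincaré/coercivity depend only on L. Here a(u, u) = ∫(u')² + (1/2)·∫u².
Here 0 < c = 1/2 < 1. The condition a(u,u) ≥ α||u||_{H^1}² reads (1−α)∫(u')² ≥ (α−c)∫u². Any admissible α is ≤ 1 (rapidly oscillating u have ∫u²/∫(u')² → 0), and α = 1 would force 0 ≥ (1−c)∫u², impossible since c < 1; so 1−α > 0. By the sharp Poincaré inequality on H^1_0 of an interval of length L, ∫(u')² ≥ (π/L)²∫u² with equality for the first sine mode sin(π(x−x₀)/L) (x₀ the left endpoint), so the inequality holds for all u iff (1−α)(π/L)² ≥ α − c, i.e. α ≤ ((π/L)² + c)/((π/L)² + 1) = (1 + c(L/π)²)/(1 + (L/π)²). With (π/L)² = 4*π^2 and c = 1/2, the largest admissible constant is α = ((π/L)² + c)/((π/L)² + 1).
Simplifying, α = (1 + 8*π^2)/(2*(1 + 4*π^2)).


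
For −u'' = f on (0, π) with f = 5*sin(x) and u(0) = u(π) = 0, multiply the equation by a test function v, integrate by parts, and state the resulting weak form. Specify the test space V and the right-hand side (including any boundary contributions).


V = H^1_0(0, π) (so v(0) = v(π) = 0); weak form: ∫_0^π u'v' dx = ∫_0^π (5*sin(x)) v dx for all v ∈ V.

Multiply both sides by a test function v and integrate from 0 to π:
  ∫_0^π −u''(x) v(x) dx = ∫_0^π f(x) v(x) dx.
Integrate the LHS by parts once:
  ∫_0^π −u'' v dx = −[u'(x) v(x)]_0^π + ∫_0^π u'(x) v'(x) dx.
Thus ∫_0^π u'(x) v'(x) dx = ∫_0^π f(x) v(x) dx + [u'(x) v(x)]_0^π.
Choose V so that boundary terms are either known or forced to vanish.
u is Dirichlet: u(0) = u(π) = 0. Let V = H^1_0(0, π); then v(0) = v(π) = 0, and [u' v]_0^π = 0.
Weak formulation: find u (satisfying any essential BC) such that ∫_0^π u'(x) v'(x) dx = ∫_0^π f v dx for all v ∈ V.
Substituting f(x) = 5*sin(x), the right-hand side is ∫_0^π (5*sin(x)) v dx.


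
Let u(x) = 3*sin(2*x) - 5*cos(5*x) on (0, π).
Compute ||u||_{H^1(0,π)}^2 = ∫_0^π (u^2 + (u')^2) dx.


||u||_{H^1(0,π)}^2 = 1040/7 + 695*π/2

u'(x) = 25*sin(5*x) + 6*cos(2*x).
Expand u² and (u')² and integrate term by term on (0, π), using: for integers n ≥ 1, ∫_0^π sin²(nx) dx = ∫_0^π cos²(nx) dx = π/2; for n ≠ n', ∫_0^π sin(nx)sin(n'x) dx = ∫_0^π cos(nx)cos(n'x) dx = 0; and by product-to-sum, ∫_0^π sin(nx)cos(n'x) dx = ½∫_0^π [sin((n+n')x) + sin((n−n')x)] dx, which is 0 when n+n' is even and 2n/(n²−n'²) when n+n' is odd (it need not vanish on (0, π)).
  u² squared terms: (-5)²·∫cos(5x)² dx = 25·π/2 = 25*π/2;  (3)²·∫sin(2x)² dx = 9·π/2 = 9*π/2.
  u² cross terms: 2·(-5)·(3)·∫cos(5x)·sin(2x) dx = -30·(-4/21) = 40/7.
  So ∫_0^π u² dx = 25*π/2 + 9*π/2 + 40/7 = 40/7 + 17*π.
  (u')² squared terms: (6)²·∫cos(2x)² dx = 36·π/2 = 18*π;  (25)²·∫sin(5x)² dx = 625·π/2 = 625*π/2.
  (u')² cross terms: 2·(6)·(25)·∫cos(2x)·sin(5x) dx = 300·(10/21) = 1000/7.
  So ∫_0^π (u')² dx = 18*π + 625*π/2 + 1000/7 = 1000/7 + 661*π/2.
||u||_{H^1}^2 = (40/7 + 17*π) + (1000/7 + 661*π/2) = 1040/7 + 695*π/2.


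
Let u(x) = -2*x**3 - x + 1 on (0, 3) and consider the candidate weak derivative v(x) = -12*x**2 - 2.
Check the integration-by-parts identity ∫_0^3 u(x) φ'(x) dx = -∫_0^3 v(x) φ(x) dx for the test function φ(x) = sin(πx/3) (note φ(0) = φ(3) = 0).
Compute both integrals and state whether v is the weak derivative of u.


LHS = -648/π^3 + 168/π, RHS = -1296/π^3 + 336/π. No, v is not the weak derivative of u.

u(x) = -2*x**3 - x + 1, classical derivative u'(x) = -6*x**2 - 1.
φ(x) = sin(πx/3), so φ'(x) = π*cos(π*x/3)/3.
Note φ(0) = φ(3) = 0, so the boundary term u·φ vanishes.
LHS = ∫_0^3 u(x) φ'(x) dx = ∫_0^3 (-2*π*x^3*cos(π*x/3)/3 - π*x*cos(π*x/3)/3 + π*cos(π*x/3)/3) dx. Term by term:
  ∫_0^3 π*cos(π*x/3)/3 dx = 0;  ∫_0^3 -2*π*x^3*cos(π*x/3)/3 dx = -648/π^3 + 162/π;  ∫_0^3 -π*x*cos(π*x/3)/3 dx = 6/π.
Sum: 0 + -648/π^3 + 162/π + 6/π = -648/π^3 + 168/π.
So LHS = -648/π^3 + 168/π.
∫_0^3 v(x) φ(x) dx = ∫_0^3 (-12*x^2*sin(π*x/3) - 2*sin(π*x/3)) dx. Term by term:
  ∫_0^3 -2*sin(π*x/3) dx = -12/π;  ∫_0^3 -12*x^2*sin(π*x/3) dx = -324/π + 1296/π^3.
Sum: -12/π + -324/π + 1296/π^3 = -336/π + 1296/π^3.
So RHS = -∫_0^3 v(x) φ(x) dx = -1296/π^3 + 336/π.
LHS − RHS = -168/π + 648/π^3 ≠ 0, so the identity fails.
(For a valid weak derivative the identity must hold for EVERY test function, in particular this one. The failure shows v is NOT the weak derivative of u.)
Correct weak derivative would be u'(x) = -6*x**2 - 1.
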